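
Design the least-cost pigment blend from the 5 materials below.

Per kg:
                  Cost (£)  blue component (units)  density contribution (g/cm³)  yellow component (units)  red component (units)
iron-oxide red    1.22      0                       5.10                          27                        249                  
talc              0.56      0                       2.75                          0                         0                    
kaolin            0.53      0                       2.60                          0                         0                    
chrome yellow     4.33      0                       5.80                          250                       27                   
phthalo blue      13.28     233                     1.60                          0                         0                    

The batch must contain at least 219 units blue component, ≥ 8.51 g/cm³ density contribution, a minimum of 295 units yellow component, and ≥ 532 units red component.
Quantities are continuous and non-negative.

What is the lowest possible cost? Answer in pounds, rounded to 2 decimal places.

Let x1 = kg of iron-oxide red, x2 = kg of talc, x3 = kg of kaolin, x4 = kg of chrome yellow, x5 = kg of phthalo blue.
Minimize 1.22x1 + 0.56x2 + 0.53x3 + 4.33x4 + 13.28x5 subject to:
  233x5 ≥ 219   (blue component)
  5.1x1 + 2.75x2 + 2.6x3 + 5.8x4 + 1.6x5 ≥ 8.51   (density contribution)
  27x1 + 250x4 ≥ 295   (yellow component)
  249x1 + 27x4 ≥ 532   (red component)
  x1, x2, x3, x4, x5 ≥ 0.
At the optimum only iron-oxide red, chrome yellow, phthalo blue are positive (talc, kaolin = 0). There the blue component, yellow component, red component constraints are tight.
Solving gives x1 = 2.032, x4 = 0.9605, x5 = 0.9399.
Total cost: 1.22·2.032 + 4.33·0.9605 + 13.28·0.9399 = 19.1199.

£19.12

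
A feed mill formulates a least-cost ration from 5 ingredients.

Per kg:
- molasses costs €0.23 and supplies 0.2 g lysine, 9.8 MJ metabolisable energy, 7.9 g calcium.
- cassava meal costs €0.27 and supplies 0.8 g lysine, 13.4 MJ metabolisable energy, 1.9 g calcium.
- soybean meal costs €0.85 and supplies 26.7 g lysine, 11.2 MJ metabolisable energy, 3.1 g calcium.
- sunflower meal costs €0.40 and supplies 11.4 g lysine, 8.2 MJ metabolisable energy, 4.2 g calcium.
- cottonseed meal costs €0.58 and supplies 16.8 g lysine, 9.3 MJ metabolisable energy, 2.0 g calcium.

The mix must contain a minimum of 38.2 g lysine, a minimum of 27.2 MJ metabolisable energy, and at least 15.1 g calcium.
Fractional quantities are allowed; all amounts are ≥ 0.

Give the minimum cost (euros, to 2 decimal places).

Let x1 = kg of molasses, x2 = kg of cassava meal, x3 = kg of soybean meal, x4 = kg of sunflower meal, x5 = kg of cottonseed meal.
min 0.23x1 + 0.27x2 + 0.85x3 + 0.4x4 + 0.58x5 with:
  0.2x1 + 0.8x2 + 26.7x3 + 11.4x4 + 16.8x5 ≥ 38.2   (lysine)
  9.8x1 + 13.4x2 + 11.2x3 + 8.2x4 + 9.3x5 ≥ 27.2   (metabolisable energy)
  7.9x1 + 1.9x2 + 3.1x3 + 4.2x4 + 2x5 ≥ 15.1   (calcium)
  x1, x2, x3, x4, x5 ≥ 0.
The optimal basis is {molasses, sunflower meal}; cassava meal, soybean meal, cottonseed meal drop out. The lysine and calcium requirements are met with equality.
Solving gives x1 = 0.1311, x4 = 3.349.
Cost = 0.23·0.1311 + 0.4·3.349 = 1.3698.

€1.37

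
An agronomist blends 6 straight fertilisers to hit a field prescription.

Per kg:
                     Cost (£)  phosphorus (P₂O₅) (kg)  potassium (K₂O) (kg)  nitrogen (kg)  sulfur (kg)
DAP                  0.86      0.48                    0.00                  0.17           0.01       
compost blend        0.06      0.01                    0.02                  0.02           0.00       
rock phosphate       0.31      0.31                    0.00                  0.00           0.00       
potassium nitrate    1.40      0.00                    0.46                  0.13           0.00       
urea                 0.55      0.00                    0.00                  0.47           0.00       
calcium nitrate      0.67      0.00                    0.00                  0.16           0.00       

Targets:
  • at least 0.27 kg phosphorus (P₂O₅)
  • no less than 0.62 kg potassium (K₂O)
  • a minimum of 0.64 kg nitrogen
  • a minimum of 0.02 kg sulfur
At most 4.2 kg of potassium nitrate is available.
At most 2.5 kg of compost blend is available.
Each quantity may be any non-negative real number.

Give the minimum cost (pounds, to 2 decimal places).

£3.71

Let x1 = kg of DAP, x2 = kg of compost blend, x3 = kg of rock phosphate, x4 = kg of potassium nitrate, x5 = kg of urea, x6 = kg of calcium nitrate.
min 0.86x1 + 0.06x2 + 0.31x3 + 1.4x4 + 0.55x5 + 0.67x6 subject to:
  0.48x1 + 0.01x2 + 0.31x3 ≥ 0.27   (phosphorus (P₂O₅))
  0.02x2 + 0.46x4 ≥ 0.62   (potassium (K₂O))
  0.17x1 + 0.02x2 + 0.13x4 + 0.47x5 + 0.16x6 ≥ 0.64   (nitrogen)
  0.01x1 ≥ 0.02   (sulfur)
  x4 ≤ 4.2
  x2 ≤ 2.5
  x1, x2, x3, x4, x5, x6 ≥ 0.
At the optimum only DAP, compost blend, potassium nitrate, urea are positive (rock phosphate, calcium nitrate = 0). Binding constraints: potassium (K₂O), nitrogen, sulfur, the compost blend cap.
So DAP = 2 kg, compost blend = 2.5 kg, potassium nitrate = 1.239 kg, urea = 0.1892 kg.
Hence cost = 0.86·2 + 0.06·2.5 + 1.4·1.239 + 0.55·0.1892 = £3.7087.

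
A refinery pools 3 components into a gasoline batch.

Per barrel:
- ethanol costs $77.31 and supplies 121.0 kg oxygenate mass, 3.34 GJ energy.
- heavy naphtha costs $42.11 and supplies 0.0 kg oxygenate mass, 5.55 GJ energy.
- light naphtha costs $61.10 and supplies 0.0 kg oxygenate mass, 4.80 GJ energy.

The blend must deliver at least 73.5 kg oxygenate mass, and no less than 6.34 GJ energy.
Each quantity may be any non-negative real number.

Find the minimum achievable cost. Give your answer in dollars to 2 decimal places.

Let x1 = barrels of ethanol, x2 = barrels of heavy naphtha, x3 = barrels of light naphtha.
Minimise 77.31x1 + 42.11x2 + 61.1x3 s.t.:
  121x1 ≥ 73.5   (oxygenate mass)
  3.34x1 + 5.55x2 + 4.8x3 ≥ 6.34   (energy)
  x1, x2, x3 ≥ 0.
The minimum-cost mix takes nothing from light naphtha — only ethanol, heavy naphtha. Binding constraints: oxygenate mass and energy.
So ethanol = 0.6074 barrels, heavy naphtha = 0.7768 barrels.
Hence cost = 77.31·0.6074 + 42.11·0.7768 = $79.6691.

$79.67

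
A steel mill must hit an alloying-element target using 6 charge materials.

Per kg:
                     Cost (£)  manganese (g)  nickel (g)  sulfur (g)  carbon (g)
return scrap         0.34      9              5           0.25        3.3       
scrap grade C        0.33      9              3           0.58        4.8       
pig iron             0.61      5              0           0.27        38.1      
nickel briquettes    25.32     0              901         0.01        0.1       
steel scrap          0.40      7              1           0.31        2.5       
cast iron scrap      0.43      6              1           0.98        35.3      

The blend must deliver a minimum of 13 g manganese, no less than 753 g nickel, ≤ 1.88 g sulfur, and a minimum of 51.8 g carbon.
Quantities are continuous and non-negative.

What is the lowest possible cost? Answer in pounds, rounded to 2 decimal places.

Set it up as a linear program. Let x1 = kg of return scrap, x2 = kg of scrap grade C, x3 = kg of pig iron, x4 = kg of nickel briquettes, x5 = kg of steel scrap, x6 = kg of cast iron scrap.
min 0.34x1 + 0.33x2 + 0.61x3 + 25.32x4 + 0.4x5 + 0.43x6 subject to:
  9x1 + 9x2 + 5x3 + 7x5 + 6x6 ≥ 13   (manganese)
  5x1 + 3x2 + 901x4 + 1x5 + 1x6 ≥ 753   (nickel)
  0.25x1 + 0.58x2 + 0.27x3 + 0.01x4 + 0.31x5 + 0.98x6 ≤ 1.88   (sulfur)
  3.3x1 + 4.8x2 + 38.1x3 + 0.1x4 + 2.5x5 + 35.3x6 ≥ 51.8   (carbon)
  x1, x2, x3, x4, x5, x6 ≥ 0.
The optimal basis is {return scrap, nickel briquettes, cast iron scrap}; scrap grade C, pig iron, steel scrap drop out. Binding constraints: manganese, nickel, carbon.
Solving gives x1 = 0.4988, x4 = 0.8314, x6 = 1.418.
Hence cost = 0.34·0.4988 + 25.32·0.8314 + 0.43·1.418 = £21.8304.

£21.83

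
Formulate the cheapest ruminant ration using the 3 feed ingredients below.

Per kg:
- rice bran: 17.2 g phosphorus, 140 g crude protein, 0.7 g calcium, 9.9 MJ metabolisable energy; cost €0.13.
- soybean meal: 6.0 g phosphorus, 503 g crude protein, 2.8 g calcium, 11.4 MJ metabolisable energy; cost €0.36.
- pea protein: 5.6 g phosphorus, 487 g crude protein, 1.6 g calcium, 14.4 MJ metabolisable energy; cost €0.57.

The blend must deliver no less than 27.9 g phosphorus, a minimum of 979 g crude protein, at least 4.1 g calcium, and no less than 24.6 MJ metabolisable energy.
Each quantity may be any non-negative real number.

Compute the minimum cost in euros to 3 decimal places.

€0.732

Set it up as a linear program. Let x1 = kg of rice bran, x2 = kg of soybean meal, x3 = kg of pea protein.
min 0.13x1 + 0.36x2 + 0.57x3 with:
  17.2x1 + 6x2 + 5.6x3 ≥ 27.9   (phosphorus)
  140x1 + 503x2 + 487x3 ≥ 979   (crude protein)
  0.7x1 + 2.8x2 + 1.6x3 ≥ 4.1   (calcium)
  9.9x1 + 11.4x2 + 14.4x3 ≥ 24.6   (metabolisable energy)
  x1, x2, x3 ≥ 0.
The optimal basis is {rice bran, soybean meal}; pea protein drops out. The phosphorus and crude protein requirements are met with equality.
So rice bran = 1.045 kg, soybean meal = 1.656 kg.
Objective = 0.13·1.045 + 0.36·1.656 = 0.73201.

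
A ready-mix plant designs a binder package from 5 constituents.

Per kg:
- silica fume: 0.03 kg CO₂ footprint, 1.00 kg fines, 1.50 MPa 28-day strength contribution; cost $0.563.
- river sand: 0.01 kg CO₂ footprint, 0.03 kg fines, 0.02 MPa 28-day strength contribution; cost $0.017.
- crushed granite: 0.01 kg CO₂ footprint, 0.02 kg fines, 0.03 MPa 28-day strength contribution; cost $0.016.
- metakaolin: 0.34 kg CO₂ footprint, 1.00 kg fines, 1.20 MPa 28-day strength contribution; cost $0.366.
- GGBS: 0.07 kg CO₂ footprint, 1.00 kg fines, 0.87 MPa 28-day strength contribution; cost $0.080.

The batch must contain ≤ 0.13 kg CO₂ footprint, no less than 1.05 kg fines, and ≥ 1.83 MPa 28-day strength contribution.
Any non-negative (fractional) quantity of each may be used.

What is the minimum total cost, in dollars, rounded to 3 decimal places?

$0.249

This is a linear program. Let x1 = kg of silica fume, x2 = kg of river sand, x3 = kg of crushed granite, x4 = kg of metakaolin, x5 = kg of GGBS.
Minimize 0.563x1 + 0.017x2 + 0.016x3 + 0.366x4 + 0.08x5 s.t.:
  0.03x1 + 0.01x2 + 0.01x3 + 0.34x4 + 0.07x5 ≤ 0.13   (CO₂ footprint)
  1x1 + 0.03x2 + 0.02x3 + 1x4 + 1x5 ≥ 1.05   (fines)
  1.5x1 + 0.02x2 + 0.03x3 + 1.2x4 + 0.87x5 ≥ 1.83   (28-day strength contribution)
  x1, x2, x3, x4, x5 ≥ 0.
The minimum-cost mix takes nothing from river sand, crushed granite, metakaolin — only silica fume, GGBS. The CO₂ footprint and 28-day strength contribution requirements are met with equality.
Solving gives x1 = 0.1901, x5 = 1.776.
Total cost: 0.563·0.1901 + 0.08·1.776 = 0.24911.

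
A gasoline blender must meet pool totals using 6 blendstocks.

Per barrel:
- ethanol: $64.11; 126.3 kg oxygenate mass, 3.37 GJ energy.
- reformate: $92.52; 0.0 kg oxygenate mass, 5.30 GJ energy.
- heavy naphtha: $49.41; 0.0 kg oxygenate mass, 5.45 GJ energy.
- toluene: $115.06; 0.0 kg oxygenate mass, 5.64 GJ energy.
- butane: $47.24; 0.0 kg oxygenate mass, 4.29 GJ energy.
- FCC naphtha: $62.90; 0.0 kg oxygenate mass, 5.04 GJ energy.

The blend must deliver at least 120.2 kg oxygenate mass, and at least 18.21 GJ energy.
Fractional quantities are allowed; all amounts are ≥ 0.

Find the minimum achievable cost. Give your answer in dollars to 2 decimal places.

Let x1 = barrels of ethanol, x2 = barrels of reformate, x3 = barrels of heavy naphtha, x4 = barrels of toluene, x5 = barrels of butane, x6 = barrels of FCC naphtha.
Minimise 64.11x1 + 92.52x2 + 49.41x3 + 115.06x4 + 47.24x5 + 62.9x6 s.t.:
  126.3x1 ≥ 120.2   (oxygenate mass)
  3.37x1 + 5.3x2 + 5.45x3 + 5.64x4 + 4.29x5 + 5.04x6 ≥ 18.21   (energy)
  x1, x2, x3, x4, x5, x6 ≥ 0.
The minimum-cost mix takes nothing from reformate, toluene, butane, FCC naphtha — only ethanol, heavy naphtha. Binding constraints: oxygenate mass and energy.
Solving gives x1 = 0.9517, x3 = 2.7528.
Objective = 64.11·0.9517 + 49.41·2.7528 = 197.0293.

$197.03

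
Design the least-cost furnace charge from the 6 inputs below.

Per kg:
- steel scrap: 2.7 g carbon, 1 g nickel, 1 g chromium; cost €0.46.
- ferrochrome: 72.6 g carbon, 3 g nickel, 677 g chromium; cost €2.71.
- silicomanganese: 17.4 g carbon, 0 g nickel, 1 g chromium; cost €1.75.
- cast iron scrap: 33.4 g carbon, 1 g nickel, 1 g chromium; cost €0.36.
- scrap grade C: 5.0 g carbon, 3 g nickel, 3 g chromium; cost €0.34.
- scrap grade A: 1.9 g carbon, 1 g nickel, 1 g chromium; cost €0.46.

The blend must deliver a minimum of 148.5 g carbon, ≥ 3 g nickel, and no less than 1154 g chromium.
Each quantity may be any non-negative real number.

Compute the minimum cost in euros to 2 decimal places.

€4.88

Let x1 = kg of steel scrap, x2 = kg of ferrochrome, x3 = kg of silicomanganese, x4 = kg of cast iron scrap, x5 = kg of scrap grade C, x6 = kg of scrap grade A.
min 0.46x1 + 2.71x2 + 1.75x3 + 0.36x4 + 0.34x5 + 0.46x6 s.t.:
  2.7x1 + 72.6x2 + 17.4x3 + 33.4x4 + 5x5 + 1.9x6 ≥ 148.5   (carbon)
  1x1 + 3x2 + 1x4 + 3x5 + 1x6 ≥ 3   (nickel)
  1x1 + 677x2 + 1x3 + 1x4 + 3x5 + 1x6 ≥ 1154   (chromium)
  x1, x2, x3, x4, x5, x6 ≥ 0.
The cheapest feasible vertex uses only ferrochrome, cast iron scrap; steel scrap, silicomanganese, scrap grade C, scrap grade A are not used. The carbon and chromium requirements are met with equality.
Optimal quantities: ferrochrome = 1.703 kg, cast iron scrap = 0.7433 kg.
Objective = 2.71·1.703 + 0.36·0.7433 = 4.8827.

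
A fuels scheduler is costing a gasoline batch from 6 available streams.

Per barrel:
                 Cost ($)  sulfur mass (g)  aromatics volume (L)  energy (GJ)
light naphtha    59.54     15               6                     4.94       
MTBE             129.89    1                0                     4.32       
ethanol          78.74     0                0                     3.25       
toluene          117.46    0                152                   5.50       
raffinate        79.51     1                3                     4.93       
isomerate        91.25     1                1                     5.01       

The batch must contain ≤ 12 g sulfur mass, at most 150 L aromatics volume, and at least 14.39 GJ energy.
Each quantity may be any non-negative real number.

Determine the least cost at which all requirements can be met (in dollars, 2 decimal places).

$219.02

Treat it as an LP. Let x1 = barrels of light naphtha, x2 = barrels of MTBE, x3 = barrels of ethanol, x4 = barrels of toluene, x5 = barrels of raffinate, x6 = barrels of isomerate.
Minimize 59.54x1 + 129.89x2 + 78.74x3 + 117.46x4 + 79.51x5 + 91.25x6 with:
  15x1 + 1x2 + 1x5 + 1x6 ≤ 12   (sulfur mass)
  6x1 + 152x4 + 3x5 + 1x6 ≤ 150   (aromatics volume)
  4.94x1 + 4.32x2 + 3.25x3 + 5.5x4 + 4.93x5 + 5.01x6 ≥ 14.39   (energy)
  x1, x2, x3, x4, x5, x6 ≥ 0.
The cheapest feasible vertex uses only light naphtha, raffinate; MTBE, ethanol, toluene, isomerate are not used. Binding constraints: sulfur mass and energy.
Solving gives x1 = 0.64875, x5 = 2.2688.
Total cost: 59.54·0.64875 + 79.51·2.2688 = 219.0189.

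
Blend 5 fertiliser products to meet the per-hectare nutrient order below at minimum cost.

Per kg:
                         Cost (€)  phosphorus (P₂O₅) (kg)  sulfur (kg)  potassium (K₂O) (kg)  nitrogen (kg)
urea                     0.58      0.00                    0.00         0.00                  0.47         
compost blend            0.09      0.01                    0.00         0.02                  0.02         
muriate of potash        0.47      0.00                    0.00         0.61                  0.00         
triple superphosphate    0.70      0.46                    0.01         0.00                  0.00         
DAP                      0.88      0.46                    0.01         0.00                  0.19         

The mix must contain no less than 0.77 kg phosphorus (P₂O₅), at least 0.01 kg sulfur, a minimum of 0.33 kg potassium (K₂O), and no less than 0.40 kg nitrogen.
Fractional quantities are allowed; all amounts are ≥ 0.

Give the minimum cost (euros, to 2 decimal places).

Treat it as an LP. Let x1 = kg of urea, x2 = kg of compost blend, x3 = kg of muriate of potash, x4 = kg of triple superphosphate, x5 = kg of DAP.
Minimize 0.58x1 + 0.09x2 + 0.47x3 + 0.7x4 + 0.88x5 subject to:
  0.01x2 + 0.46x4 + 0.46x5 ≥ 0.77   (phosphorus (P₂O₅))
  0.01x4 + 0.01x5 ≥ 0.01   (sulfur)
  0.02x2 + 0.61x3 ≥ 0.33   (potassium (K₂O))
  0.47x1 + 0.02x2 + 0.19x5 ≥ 0.4   (nitrogen)
  x1, x2, x3, x4, x5 ≥ 0.
The cheapest feasible vertex uses only urea, muriate of potash, DAP; compost blend, triple superphosphate are not used. Binding constraints: phosphorus (P₂O₅), potassium (K₂O), nitrogen.
That vertex is x1 = 0.1744, x3 = 0.541, x5 = 1.674.
Hence cost = 0.58·0.1744 + 0.47·0.541 + 0.88·1.674 = €1.8285.

€1.83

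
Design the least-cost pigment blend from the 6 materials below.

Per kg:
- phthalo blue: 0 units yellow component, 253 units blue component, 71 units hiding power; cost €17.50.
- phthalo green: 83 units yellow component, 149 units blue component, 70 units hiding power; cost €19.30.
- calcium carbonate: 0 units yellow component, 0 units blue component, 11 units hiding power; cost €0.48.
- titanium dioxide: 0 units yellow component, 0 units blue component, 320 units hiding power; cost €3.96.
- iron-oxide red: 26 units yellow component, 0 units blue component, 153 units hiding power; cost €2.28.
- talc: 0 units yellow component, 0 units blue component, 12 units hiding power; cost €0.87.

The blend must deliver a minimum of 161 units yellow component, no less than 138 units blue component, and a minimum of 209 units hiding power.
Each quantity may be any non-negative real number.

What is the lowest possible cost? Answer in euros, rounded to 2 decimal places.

Let x1 = kg of phthalo blue, x2 = kg of phthalo green, x3 = kg of calcium carbonate, x4 = kg of titanium dioxide, x5 = kg of iron-oxide red, x6 = kg of talc.
Minimize 17.5x1 + 19.3x2 + 0.48x3 + 3.96x4 + 2.28x5 + 0.87x6 s.t.:
  83x2 + 26x5 ≥ 161   (yellow component)
  253x1 + 149x2 ≥ 138   (blue component)
  71x1 + 70x2 + 11x3 + 320x4 + 153x5 + 12x6 ≥ 209   (hiding power)
  x1, x2, x3, x4, x5, x6 ≥ 0.
At the optimum only phthalo blue, iron-oxide red are positive (phthalo green, calcium carbonate, titanium dioxide, talc = 0). The yellow component and blue component requirements are met with equality.
So phthalo blue = 0.5455 kg, iron-oxide red = 6.192 kg.
Cost = 17.5·0.5455 + 2.28·6.192 = 23.6640.

€23.66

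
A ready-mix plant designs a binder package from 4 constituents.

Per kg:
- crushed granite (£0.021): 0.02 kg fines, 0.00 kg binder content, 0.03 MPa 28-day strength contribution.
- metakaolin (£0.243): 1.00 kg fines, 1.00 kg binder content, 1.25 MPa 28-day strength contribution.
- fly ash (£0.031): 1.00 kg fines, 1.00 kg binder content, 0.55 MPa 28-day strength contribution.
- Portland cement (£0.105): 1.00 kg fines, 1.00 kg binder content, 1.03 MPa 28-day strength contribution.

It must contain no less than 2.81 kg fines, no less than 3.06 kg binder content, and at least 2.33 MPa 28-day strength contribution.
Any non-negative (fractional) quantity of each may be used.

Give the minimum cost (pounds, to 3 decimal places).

This is a linear program. Let x1 = kg of crushed granite, x2 = kg of metakaolin, x3 = kg of fly ash, x4 = kg of Portland cement.
Minimize 0.021x1 + 0.243x2 + 0.031x3 + 0.105x4 s.t.:
  0.02x1 + 1x2 + 1x3 + 1x4 ≥ 2.81   (fines)
  1x2 + 1x3 + 1x4 ≥ 3.06   (binder content)
  0.03x1 + 1.25x2 + 0.55x3 + 1.03x4 ≥ 2.33   (28-day strength contribution)
  x1, x2, x3, x4 ≥ 0.
The cheapest feasible vertex uses only fly ash; crushed granite, metakaolin, Portland cement are not used. There the 28-day strength contribution constraint is tight.
Optimal quantities: fly ash = 4.236 kg.
Total cost: 0.031·4.236 = 0.13132.

£0.131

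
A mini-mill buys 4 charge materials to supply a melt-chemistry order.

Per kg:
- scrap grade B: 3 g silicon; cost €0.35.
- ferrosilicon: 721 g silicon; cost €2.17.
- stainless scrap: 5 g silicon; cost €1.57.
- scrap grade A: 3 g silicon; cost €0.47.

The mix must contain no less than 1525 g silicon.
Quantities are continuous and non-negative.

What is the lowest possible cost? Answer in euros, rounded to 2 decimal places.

Let x1 = kg of scrap grade B, x2 = kg of ferrosilicon, x3 = kg of stainless scrap, x4 = kg of scrap grade A.
Minimise 0.35x1 + 2.17x2 + 1.57x3 + 0.47x4 with:
  3x1 + 721x2 + 5x3 + 3x4 ≥ 1525   (silicon)
  x1, x2, x3, x4 ≥ 0.
At the optimum only ferrosilicon is positive (scrap grade B, stainless scrap, scrap grade A = 0). The silicon requirement is met with equality.
So ferrosilicon = 2.115 kg.
Cost = 2.17·2.115 = 4.5896.

€4.59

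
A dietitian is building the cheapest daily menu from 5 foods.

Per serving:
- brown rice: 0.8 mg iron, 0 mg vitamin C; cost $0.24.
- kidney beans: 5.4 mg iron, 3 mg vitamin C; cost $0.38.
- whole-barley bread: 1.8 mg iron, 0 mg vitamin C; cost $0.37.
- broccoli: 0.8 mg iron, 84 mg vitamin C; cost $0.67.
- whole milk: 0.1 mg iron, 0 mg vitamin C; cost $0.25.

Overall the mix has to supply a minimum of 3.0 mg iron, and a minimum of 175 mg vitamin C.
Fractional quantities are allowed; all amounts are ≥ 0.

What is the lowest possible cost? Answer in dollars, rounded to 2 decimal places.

Let x1 = servings of brown rice, x2 = servings of kidney beans, x3 = servings of whole-barley bread, x4 = servings of broccoli, x5 = servings of whole milk.
Minimize 0.24x1 + 0.38x2 + 0.37x3 + 0.67x4 + 0.25x5 subject to:
  0.8x1 + 5.4x2 + 1.8x3 + 0.8x4 + 0.1x5 ≥ 3   (iron)
  3x2 + 84x4 ≥ 175   (vitamin C)
  x1, x2, x3, x4, x5 ≥ 0.
The cheapest feasible vertex uses only kidney beans, broccoli; brown rice, whole-barley bread, whole milk are not used. The iron and vitamin C requirements are met with equality.
So kidney beans = 0.2482 servings, broccoli = 2.074 servings.
Hence cost = 0.38·0.2482 + 0.67·2.074 = $1.4839.

$1.48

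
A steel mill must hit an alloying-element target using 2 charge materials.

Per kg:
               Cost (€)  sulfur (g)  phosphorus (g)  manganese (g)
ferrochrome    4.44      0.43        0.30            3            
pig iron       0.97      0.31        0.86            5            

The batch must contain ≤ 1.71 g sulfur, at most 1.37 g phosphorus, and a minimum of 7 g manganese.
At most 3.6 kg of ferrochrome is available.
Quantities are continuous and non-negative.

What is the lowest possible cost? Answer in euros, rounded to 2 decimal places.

This is a linear program. Let x1 = kg of ferrochrome, x2 = kg of pig iron.
Minimize 4.44x1 + 0.97x2 subject to:
  0.43x1 + 0.31x2 ≤ 1.71   (sulfur)
  0.3x1 + 0.86x2 ≤ 1.37   (phosphorus)
  3x1 + 5x2 ≥ 7   (manganese)
  x1 ≤ 3.6
  x1, x2 ≥ 0.
At the optimum only pig iron is positive (ferrochrome = 0). The manganese requirement is met with equality.
That vertex is x2 = 1.4.
Objective = 0.97·1.4 = 1.3580.

€1.36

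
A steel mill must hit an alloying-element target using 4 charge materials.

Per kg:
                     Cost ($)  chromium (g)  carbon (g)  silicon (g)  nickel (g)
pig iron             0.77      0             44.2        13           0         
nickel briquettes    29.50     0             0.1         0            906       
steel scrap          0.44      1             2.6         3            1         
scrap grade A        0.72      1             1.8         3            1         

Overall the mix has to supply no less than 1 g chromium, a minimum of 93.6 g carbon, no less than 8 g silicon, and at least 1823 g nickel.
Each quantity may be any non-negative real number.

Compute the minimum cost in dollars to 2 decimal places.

$61.35

Let x1 = kg of pig iron, x2 = kg of nickel briquettes, x3 = kg of steel scrap, x4 = kg of scrap grade A.
Minimise 0.77x1 + 29.5x2 + 0.44x3 + 0.72x4 s.t.:
  1x3 + 1x4 ≥ 1   (chromium)
  44.2x1 + 0.1x2 + 2.6x3 + 1.8x4 ≥ 93.6   (carbon)
  13x1 + 3x3 + 3x4 ≥ 8   (silicon)
  906x2 + 1x3 + 1x4 ≥ 1823   (nickel)
  x1, x2, x3, x4 ≥ 0.
The minimum-cost mix takes nothing from scrap grade A — only pig iron, nickel briquettes, steel scrap. There the chromium, carbon, nickel constraints are tight.
Optimal quantities: pig iron = 2.054 kg, nickel briquettes = 2.011 kg, steel scrap = 1 kg.
Hence cost = 0.77·2.054 + 29.5·2.011 + 0.44·1 = $61.3461.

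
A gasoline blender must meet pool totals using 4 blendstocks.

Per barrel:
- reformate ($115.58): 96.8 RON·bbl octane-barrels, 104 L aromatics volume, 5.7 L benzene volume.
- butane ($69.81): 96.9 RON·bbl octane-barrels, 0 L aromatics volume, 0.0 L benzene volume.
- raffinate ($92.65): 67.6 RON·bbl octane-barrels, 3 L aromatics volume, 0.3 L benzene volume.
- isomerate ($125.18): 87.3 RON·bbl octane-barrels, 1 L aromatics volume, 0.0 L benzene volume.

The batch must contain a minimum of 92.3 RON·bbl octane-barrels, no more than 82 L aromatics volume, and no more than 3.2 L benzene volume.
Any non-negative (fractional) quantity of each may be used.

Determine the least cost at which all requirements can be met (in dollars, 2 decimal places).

$66.50

Let x1 = barrels of reformate, x2 = barrels of butane, x3 = barrels of raffinate, x4 = barrels of isomerate.
Minimise 115.58x1 + 69.81x2 + 92.65x3 + 125.18x4 s.t.:
  96.8x1 + 96.9x2 + 67.6x3 + 87.3x4 ≥ 92.3   (octane-barrels)
  104x1 + 3x3 + 1x4 ≤ 82   (aromatics volume)
  5.7x1 + 0.3x3 ≤ 3.2   (benzene volume)
  x1, x2, x3, x4 ≥ 0.
The minimum-cost mix takes nothing from reformate, raffinate, isomerate — only butane. The octane-barrels requirement is met with equality.
Solving gives x2 = 0.95253.
Objective = 69.81·0.95253 = 66.4961.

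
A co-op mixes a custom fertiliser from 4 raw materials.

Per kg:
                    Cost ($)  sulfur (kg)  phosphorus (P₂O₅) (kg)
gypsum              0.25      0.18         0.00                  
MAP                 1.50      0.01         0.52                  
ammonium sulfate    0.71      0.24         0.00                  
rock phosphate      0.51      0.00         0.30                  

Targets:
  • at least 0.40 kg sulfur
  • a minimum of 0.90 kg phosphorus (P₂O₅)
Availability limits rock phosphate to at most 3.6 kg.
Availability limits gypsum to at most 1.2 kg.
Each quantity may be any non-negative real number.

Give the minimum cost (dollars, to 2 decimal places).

$2.37

Let x1 = kg of gypsum, x2 = kg of MAP, x3 = kg of ammonium sulfate, x4 = kg of rock phosphate.
min 0.25x1 + 1.5x2 + 0.71x3 + 0.51x4 s.t.:
  0.18x1 + 0.01x2 + 0.24x3 ≥ 0.4   (sulfur)
  0.52x2 + 0.3x4 ≥ 0.9   (phosphorus (P₂O₅))
  x4 ≤ 3.6
  x1 ≤ 1.2
  x1, x2, x3, x4 ≥ 0.
The minimum-cost mix takes nothing from MAP — only gypsum, ammonium sulfate, rock phosphate. The sulfur, phosphorus (P₂O₅), the gypsum cap requirements are met with equality.
That vertex is x1 = 1.2, x3 = 0.7667, x4 = 3.
Objective = 0.25·1.2 + 0.71·0.7667 + 0.51·3 = 2.3744.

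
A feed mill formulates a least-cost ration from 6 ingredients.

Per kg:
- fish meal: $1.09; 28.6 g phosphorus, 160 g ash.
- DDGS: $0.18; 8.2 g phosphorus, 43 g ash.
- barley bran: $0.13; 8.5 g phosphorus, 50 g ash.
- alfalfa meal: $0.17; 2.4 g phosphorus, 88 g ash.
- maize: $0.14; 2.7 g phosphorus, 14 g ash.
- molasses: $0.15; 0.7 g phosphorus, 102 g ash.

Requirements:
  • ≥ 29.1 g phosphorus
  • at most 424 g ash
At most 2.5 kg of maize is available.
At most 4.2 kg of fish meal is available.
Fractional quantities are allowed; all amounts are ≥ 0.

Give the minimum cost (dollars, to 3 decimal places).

$0.445

Let x1 = kg of fish meal, x2 = kg of DDGS, x3 = kg of barley bran, x4 = kg of alfalfa meal, x5 = kg of maize, x6 = kg of molasses.
Minimise 1.09x1 + 0.18x2 + 0.13x3 + 0.17x4 + 0.14x5 + 0.15x6 s.t.:
  28.6x1 + 8.2x2 + 8.5x3 + 2.4x4 + 2.7x5 + 0.7x6 ≥ 29.1   (phosphorus)
  160x1 + 43x2 + 50x3 + 88x4 + 14x5 + 102x6 ≤ 424   (ash)
  x5 ≤ 2.5
  x1 ≤ 4.2
  x1, x2, x3, x4, x5, x6 ≥ 0.
The optimal basis is {barley bran}; fish meal, DDGS, alfalfa meal, maize, molasses drop out. There the phosphorus constraint is tight.
Optimal quantities: barley bran = 3.424 kg.
Hence cost = 0.13·3.424 = $0.44512.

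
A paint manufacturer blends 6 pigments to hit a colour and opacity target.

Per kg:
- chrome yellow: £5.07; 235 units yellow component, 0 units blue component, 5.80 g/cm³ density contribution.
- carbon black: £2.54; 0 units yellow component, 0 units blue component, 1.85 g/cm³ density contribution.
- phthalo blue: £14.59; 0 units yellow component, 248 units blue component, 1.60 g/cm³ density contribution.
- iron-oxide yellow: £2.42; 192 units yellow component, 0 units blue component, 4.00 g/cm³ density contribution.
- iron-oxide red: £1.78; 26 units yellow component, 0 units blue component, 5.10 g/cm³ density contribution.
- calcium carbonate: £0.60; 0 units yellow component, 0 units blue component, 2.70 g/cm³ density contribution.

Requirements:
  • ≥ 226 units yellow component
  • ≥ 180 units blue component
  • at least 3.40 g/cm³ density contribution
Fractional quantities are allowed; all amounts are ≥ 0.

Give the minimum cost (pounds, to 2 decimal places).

£13.44

Set it up as a linear program. Let x1 = kg of chrome yellow, x2 = kg of carbon black, x3 = kg of phthalo blue, x4 = kg of iron-oxide yellow, x5 = kg of iron-oxide red, x6 = kg of calcium carbonate.
Minimise 5.07x1 + 2.54x2 + 14.59x3 + 2.42x4 + 1.78x5 + 0.6x6 subject to:
  235x1 + 192x4 + 26x5 ≥ 226   (yellow component)
  248x3 ≥ 180   (blue component)
  5.8x1 + 1.85x2 + 1.6x3 + 4x4 + 5.1x5 + 2.7x6 ≥ 3.4   (density contribution)
  x1, x2, x3, x4, x5, x6 ≥ 0.
The cheapest feasible vertex uses only phthalo blue, iron-oxide yellow; chrome yellow, carbon black, iron-oxide red, calcium carbonate are not used. There the yellow component and blue component constraints are tight.
Solving gives x3 = 0.7258, x4 = 1.177.
Hence cost = 14.59·0.7258 + 2.42·1.177 = £13.4378.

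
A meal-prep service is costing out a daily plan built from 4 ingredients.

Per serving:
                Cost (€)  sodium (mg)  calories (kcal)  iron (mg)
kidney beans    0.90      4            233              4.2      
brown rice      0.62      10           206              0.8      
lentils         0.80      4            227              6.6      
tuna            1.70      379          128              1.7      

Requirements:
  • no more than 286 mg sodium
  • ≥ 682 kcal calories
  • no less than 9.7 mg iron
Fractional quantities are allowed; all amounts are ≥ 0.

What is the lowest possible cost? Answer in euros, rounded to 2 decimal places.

€2.20

Let x1 = servings of kidney beans, x2 = servings of brown rice, x3 = servings of lentils, x4 = servings of tuna.
Minimize 0.9x1 + 0.62x2 + 0.8x3 + 1.7x4 with:
  4x1 + 10x2 + 4x3 + 379x4 ≤ 286   (sodium)
  233x1 + 206x2 + 227x3 + 128x4 ≥ 682   (calories)
  4.2x1 + 0.8x2 + 6.6x3 + 1.7x4 ≥ 9.7   (iron)
  x1, x2, x3, x4 ≥ 0.
The cheapest feasible vertex uses only brown rice, lentils; kidney beans, tuna are not used. There the calories and iron constraints are tight.
Optimal quantities: brown rice = 1.952 servings, lentils = 1.233 servings.
Total cost: 0.62·1.952 + 0.8·1.233 = 2.1966.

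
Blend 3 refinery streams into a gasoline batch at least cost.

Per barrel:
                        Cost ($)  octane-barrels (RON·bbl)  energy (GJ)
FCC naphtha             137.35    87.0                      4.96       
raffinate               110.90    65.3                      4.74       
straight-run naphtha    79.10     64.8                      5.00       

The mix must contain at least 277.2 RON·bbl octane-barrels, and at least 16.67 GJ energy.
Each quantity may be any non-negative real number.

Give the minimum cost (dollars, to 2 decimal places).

$338.37

Let x1 = barrels of FCC naphtha, x2 = barrels of raffinate, x3 = barrels of straight-run naphtha.
Minimize 137.35x1 + 110.9x2 + 79.1x3 with:
  87x1 + 65.3x2 + 64.8x3 ≥ 277.2   (octane-barrels)
  4.96x1 + 4.74x2 + 5x3 ≥ 16.67   (energy)
  x1, x2, x3 ≥ 0.
The minimum-cost mix takes nothing from FCC naphtha, raffinate — only straight-run naphtha. Binding constraint: octane-barrels.
So straight-run naphtha = 4.2778 barrels.
Cost = 79.1·4.2778 = 338.3740.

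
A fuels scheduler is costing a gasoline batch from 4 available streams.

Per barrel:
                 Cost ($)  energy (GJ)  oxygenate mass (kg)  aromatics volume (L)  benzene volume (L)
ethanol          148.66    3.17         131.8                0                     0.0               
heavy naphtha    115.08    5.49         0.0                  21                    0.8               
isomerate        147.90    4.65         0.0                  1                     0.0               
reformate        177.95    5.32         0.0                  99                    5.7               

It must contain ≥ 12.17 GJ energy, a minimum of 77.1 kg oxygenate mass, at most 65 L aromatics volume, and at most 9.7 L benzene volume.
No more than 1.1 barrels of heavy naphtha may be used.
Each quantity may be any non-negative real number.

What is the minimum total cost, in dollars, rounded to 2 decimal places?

$349.57

This is a linear program. Let x1 = barrels of ethanol, x2 = barrels of heavy naphtha, x3 = barrels of isomerate, x4 = barrels of reformate.
Minimise 148.66x1 + 115.08x2 + 147.9x3 + 177.95x4 with:
  3.17x1 + 5.49x2 + 4.65x3 + 5.32x4 ≥ 12.17   (energy)
  131.8x1 ≥ 77.1   (oxygenate mass)
  21x2 + 1x3 + 99x4 ≤ 65   (aromatics volume)
  0.8x2 + 5.7x4 ≤ 9.7   (benzene volume)
  x2 ≤ 1.1
  x1, x2, x3, x4 ≥ 0.
The optimal basis is {ethanol, heavy naphtha, isomerate}; reformate drops out. The energy, oxygenate mass, the heavy naphtha cap requirements are met with equality.
So ethanol = 0.58498 barrels, heavy naphtha = 1.1 barrels, isomerate = 0.9197 barrels.
Hence cost = 148.66·0.58498 + 115.08·1.1 + 147.9·0.9197 = $349.5748.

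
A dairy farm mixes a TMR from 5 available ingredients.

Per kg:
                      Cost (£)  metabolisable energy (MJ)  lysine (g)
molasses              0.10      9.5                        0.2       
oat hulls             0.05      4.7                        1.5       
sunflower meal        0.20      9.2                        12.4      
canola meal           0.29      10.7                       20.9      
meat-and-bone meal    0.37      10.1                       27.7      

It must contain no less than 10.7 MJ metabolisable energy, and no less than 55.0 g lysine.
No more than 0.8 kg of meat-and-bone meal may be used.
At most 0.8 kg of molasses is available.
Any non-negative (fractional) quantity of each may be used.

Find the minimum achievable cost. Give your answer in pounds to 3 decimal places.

Let x1 = kg of molasses, x2 = kg of oat hulls, x3 = kg of sunflower meal, x4 = kg of canola meal, x5 = kg of meat-and-bone meal.
Minimise 0.1x1 + 0.05x2 + 0.2x3 + 0.29x4 + 0.37x5 subject to:
  9.5x1 + 4.7x2 + 9.2x3 + 10.7x4 + 10.1x5 ≥ 10.7   (metabolisable energy)
  0.2x1 + 1.5x2 + 12.4x3 + 20.9x4 + 27.7x5 ≥ 55   (lysine)
  x5 ≤ 0.8
  x1 ≤ 0.8
  x1, x2, x3, x4, x5 ≥ 0.
The optimal basis is {canola meal, meat-and-bone meal}; molasses, oat hulls, sunflower meal drop out. The lysine and the meat-and-bone meal cap requirements are met with equality.
Solving gives x4 = 1.571, x5 = 0.8.
Hence cost = 0.29·1.571 + 0.37·0.8 = £0.75159.

£0.752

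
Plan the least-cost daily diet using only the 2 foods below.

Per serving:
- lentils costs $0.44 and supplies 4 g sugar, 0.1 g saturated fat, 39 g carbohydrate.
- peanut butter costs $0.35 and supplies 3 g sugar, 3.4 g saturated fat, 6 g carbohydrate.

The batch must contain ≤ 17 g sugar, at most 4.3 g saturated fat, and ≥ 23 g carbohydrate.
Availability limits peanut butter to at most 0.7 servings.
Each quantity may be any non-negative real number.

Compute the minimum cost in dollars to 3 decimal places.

Set it up as a linear program. Let x1 = servings of lentils, x2 = servings of peanut butter.
Minimize 0.44x1 + 0.35x2 subject to:
  4x1 + 3x2 ≤ 17   (sugar)
  0.1x1 + 3.4x2 ≤ 4.3   (saturated fat)
  39x1 + 6x2 ≥ 23   (carbohydrate)
  x2 ≤ 0.7
  x1, x2 ≥ 0.
The optimal basis is {lentils}; peanut butter drops out. There the carbohydrate constraint is tight.
That vertex is x1 = 0.5897.
Hence cost = 0.44·0.5897 = $0.25947.

$0.259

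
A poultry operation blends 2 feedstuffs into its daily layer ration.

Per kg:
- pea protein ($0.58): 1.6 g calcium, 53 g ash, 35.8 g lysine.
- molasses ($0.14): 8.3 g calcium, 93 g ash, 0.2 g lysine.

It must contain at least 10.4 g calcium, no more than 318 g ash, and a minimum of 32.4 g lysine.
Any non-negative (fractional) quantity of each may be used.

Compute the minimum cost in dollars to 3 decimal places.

Set it up as a linear program. Let x1 = kg of pea protein, x2 = kg of molasses.
Minimize 0.58x1 + 0.14x2 s.t.:
  1.6x1 + 8.3x2 ≥ 10.4   (calcium)
  53x1 + 93x2 ≤ 318   (ash)
  35.8x1 + 0.2x2 ≥ 32.4   (lysine)
  x1, x2 ≥ 0.
Both inputs are positive at the optimum. There the calcium and lysine constraints are tight.
So pea protein = 0.899 kg, molasses = 1.08 kg.
Hence cost = 0.58·0.899 + 0.14·1.08 = $0.67262.

$0.673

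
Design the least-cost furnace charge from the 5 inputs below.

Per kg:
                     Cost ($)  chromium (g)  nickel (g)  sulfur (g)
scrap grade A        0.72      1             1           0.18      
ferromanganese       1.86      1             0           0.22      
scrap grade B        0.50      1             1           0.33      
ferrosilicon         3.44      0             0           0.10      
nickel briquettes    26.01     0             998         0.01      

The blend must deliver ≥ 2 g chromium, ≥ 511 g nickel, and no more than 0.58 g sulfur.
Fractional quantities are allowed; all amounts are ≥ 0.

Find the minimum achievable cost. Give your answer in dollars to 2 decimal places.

Let x1 = kg of scrap grade A, x2 = kg of ferromanganese, x3 = kg of scrap grade B, x4 = kg of ferrosilicon, x5 = kg of nickel briquettes.
min 0.72x1 + 1.86x2 + 0.5x3 + 3.44x4 + 26.01x5 with:
  1x1 + 1x2 + 1x3 ≥ 2   (chromium)
  1x1 + 1x3 + 998x5 ≥ 511   (nickel)
  0.18x1 + 0.22x2 + 0.33x3 + 0.1x4 + 0.01x5 ≤ 0.58   (sulfur)
  x1, x2, x3, x4, x5 ≥ 0.
The minimum-cost mix takes nothing from ferromanganese, ferrosilicon — only scrap grade A, scrap grade B, nickel briquettes. The chromium, nickel, sulfur requirements are met with equality.
So scrap grade A = 0.5673 kg, scrap grade B = 1.433 kg, nickel briquettes = 0.51 kg.
Objective = 0.72·0.5673 + 0.5·1.433 + 26.01·0.51 = 14.3901.

$14.39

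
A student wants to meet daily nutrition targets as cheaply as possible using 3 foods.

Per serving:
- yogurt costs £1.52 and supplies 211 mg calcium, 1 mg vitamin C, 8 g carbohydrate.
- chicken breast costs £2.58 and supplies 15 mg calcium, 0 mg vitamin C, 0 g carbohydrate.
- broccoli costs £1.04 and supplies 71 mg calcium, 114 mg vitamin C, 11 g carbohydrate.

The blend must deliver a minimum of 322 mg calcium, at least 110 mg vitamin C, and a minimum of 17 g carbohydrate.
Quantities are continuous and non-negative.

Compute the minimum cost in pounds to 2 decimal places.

Let x1 = servings of yogurt, x2 = servings of chicken breast, x3 = servings of broccoli.
Minimise 1.52x1 + 2.58x2 + 1.04x3 with:
  211x1 + 15x2 + 71x3 ≥ 322   (calcium)
  1x1 + 114x3 ≥ 110   (vitamin C)
  8x1 + 11x3 ≥ 17   (carbohydrate)
  x1, x2, x3 ≥ 0.
The minimum-cost mix takes nothing from chicken breast — only yogurt, broccoli. There the calcium and vitamin C constraints are tight.
That vertex is x1 = 1.205, x3 = 0.9543.
Cost = 1.52·1.205 + 1.04·0.9543 = 2.8241.

£2.82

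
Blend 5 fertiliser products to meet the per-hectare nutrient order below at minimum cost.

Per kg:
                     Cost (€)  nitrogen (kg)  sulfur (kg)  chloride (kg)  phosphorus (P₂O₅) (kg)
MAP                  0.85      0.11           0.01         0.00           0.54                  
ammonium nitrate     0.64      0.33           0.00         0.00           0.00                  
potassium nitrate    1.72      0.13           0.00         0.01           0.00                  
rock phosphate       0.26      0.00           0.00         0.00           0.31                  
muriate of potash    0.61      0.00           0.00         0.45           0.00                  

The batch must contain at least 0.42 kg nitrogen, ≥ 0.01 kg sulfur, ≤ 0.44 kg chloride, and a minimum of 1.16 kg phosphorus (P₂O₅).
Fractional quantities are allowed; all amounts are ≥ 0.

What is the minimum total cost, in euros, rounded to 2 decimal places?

€1.97

Let x1 = kg of MAP, x2 = kg of ammonium nitrate, x3 = kg of potassium nitrate, x4 = kg of rock phosphate, x5 = kg of muriate of potash.
min 0.85x1 + 0.64x2 + 1.72x3 + 0.26x4 + 0.61x5 s.t.:
  0.11x1 + 0.33x2 + 0.13x3 ≥ 0.42   (nitrogen)
  0.01x1 ≥ 0.01   (sulfur)
  0.01x3 + 0.45x5 ≤ 0.44   (chloride)
  0.54x1 + 0.31x4 ≥ 1.16   (phosphorus (P₂O₅))
  x1, x2, x3, x4, x5 ≥ 0.
At the optimum only MAP, ammonium nitrate, rock phosphate are positive (potassium nitrate, muriate of potash = 0). Binding constraints: nitrogen, sulfur, phosphorus (P₂O₅).
So MAP = 1 kg, ammonium nitrate = 0.9394 kg, rock phosphate = 2 kg.
Hence cost = 0.85·1 + 0.64·0.9394 + 0.26·2 = €1.9712.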